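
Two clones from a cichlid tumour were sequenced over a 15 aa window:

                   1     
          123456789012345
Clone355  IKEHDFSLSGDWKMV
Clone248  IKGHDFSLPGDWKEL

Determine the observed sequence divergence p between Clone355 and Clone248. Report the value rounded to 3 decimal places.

The sequences differ at positions 3 (E/G), 9 (S/P), 14 (M/E), 15 (V/L).
There are 4 differences over 15 sites, so p = 4/15 = 0.267.

0.267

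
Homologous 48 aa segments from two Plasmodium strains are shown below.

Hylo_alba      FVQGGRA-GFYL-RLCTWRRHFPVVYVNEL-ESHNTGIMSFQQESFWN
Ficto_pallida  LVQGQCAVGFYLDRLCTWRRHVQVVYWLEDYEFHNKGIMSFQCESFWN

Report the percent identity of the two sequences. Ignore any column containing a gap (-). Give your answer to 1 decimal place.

75.6%

Excluding the 3 gap columns leaves 45 comparable sites.
Mismatches occur at site 1 (F/L), site 5 (G/Q), site 6 (R/C), site 22 (F/V), site 23 (P/Q), site 27 (V/W), site 28 (N/L), site 30 (L/D), site 33 (S/F), site 36 (T/K), site 43 (Q/C).
34 of the 45 comparable sites match, so the percent identity is 34/45 × 100 = 75.6%.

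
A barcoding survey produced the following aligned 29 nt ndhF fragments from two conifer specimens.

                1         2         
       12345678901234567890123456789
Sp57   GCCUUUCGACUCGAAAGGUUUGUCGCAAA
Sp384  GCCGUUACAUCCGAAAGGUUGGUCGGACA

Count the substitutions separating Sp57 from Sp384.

8

Differing sites — 4:U/G; 7:C/A; 8:G/C; 10:C/U; 11:U/C; 21:U/G; 26:C/G; 28:A/C.
That gives 8 mismatches out of 29 aligned sites, so the Hamming distance is 8.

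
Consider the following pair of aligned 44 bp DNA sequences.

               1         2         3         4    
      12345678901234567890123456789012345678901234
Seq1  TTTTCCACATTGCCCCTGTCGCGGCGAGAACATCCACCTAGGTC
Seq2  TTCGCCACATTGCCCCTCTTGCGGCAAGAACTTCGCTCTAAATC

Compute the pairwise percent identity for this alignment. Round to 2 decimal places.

75.00%

The sequences differ at positions 3 (T/C), 4 (T/G), 18 (G/C), 20 (C/T), 26 (G/A), 32 (A/T), 35 (C/G), 36 (A/C), 37 (C/T), 41 (G/A), 42 (G/A).
33 of the 44 sites match, so the percent identity is 33/44 × 100 = 75.00%.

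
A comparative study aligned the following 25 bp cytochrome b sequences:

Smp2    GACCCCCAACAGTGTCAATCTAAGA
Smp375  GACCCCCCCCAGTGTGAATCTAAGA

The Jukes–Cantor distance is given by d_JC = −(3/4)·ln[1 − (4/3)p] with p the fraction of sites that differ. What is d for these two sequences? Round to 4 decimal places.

0.1308

Differing sites — 8:A/C; 9:A/C; 16:C/G.
p = 3/25 = 0.120000.
d = −0.75 · ln(1 − (4/3)·0.120000) = −0.75 · ln(0.840000) = −0.75 · (-0.174353) = 0.1308.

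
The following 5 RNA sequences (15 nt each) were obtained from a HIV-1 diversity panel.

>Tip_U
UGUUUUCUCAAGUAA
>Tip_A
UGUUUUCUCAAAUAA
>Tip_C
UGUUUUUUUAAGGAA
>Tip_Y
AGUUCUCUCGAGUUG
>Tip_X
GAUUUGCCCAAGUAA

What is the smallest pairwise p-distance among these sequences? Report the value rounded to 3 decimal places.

Pairwise Hamming distances:
  Tip_U vs Tip_A: 1
  Tip_U vs Tip_C: 3
  Tip_U vs Tip_Y: 5
  Tip_U vs Tip_X: 4
  Tip_A vs Tip_C: 4
  Tip_A vs Tip_Y: 6
  Tip_A vs Tip_X: 5
  Tip_C vs Tip_Y: 8
  Tip_C vs Tip_X: 7
  Tip_Y vs Tip_X: 8
The smallest is 1 mismatch, between Tip_U and Tip_A; p = 1/15 = 0.067.

0.067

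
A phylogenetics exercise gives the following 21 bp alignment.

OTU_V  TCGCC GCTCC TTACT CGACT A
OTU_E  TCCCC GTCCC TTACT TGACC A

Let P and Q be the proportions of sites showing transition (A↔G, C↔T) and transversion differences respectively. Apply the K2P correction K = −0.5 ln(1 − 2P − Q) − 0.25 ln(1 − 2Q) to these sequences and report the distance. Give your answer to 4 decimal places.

0.3048

Mismatches occur at site 3 (G↔C, transversion), site 7 (C↔T, transition), site 8 (T↔C, transition), site 16 (C↔T, transition), site 20 (T↔C, transition).
Of the 5 differences, 4 transitions and 1 transversion over 21 sites: P = 4/21 = 0.190476, Q = 1/21 = 0.047619.
d = −0.5·ln(0.571429) − 0.25·ln(0.904762) = −0.5·(-0.559615) − 0.25·(-0.100083) = 0.3048.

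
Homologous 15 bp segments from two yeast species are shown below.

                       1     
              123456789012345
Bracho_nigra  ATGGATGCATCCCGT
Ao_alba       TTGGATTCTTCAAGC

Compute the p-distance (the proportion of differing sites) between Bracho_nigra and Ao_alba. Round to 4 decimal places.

Mismatches occur at site 1 (A/T), site 7 (G/T), site 9 (A/T), site 12 (C/A), site 13 (C/A), site 15 (T/C).
There are 6 differences over 15 sites, so p = 6/15 = 0.4000.

0.4000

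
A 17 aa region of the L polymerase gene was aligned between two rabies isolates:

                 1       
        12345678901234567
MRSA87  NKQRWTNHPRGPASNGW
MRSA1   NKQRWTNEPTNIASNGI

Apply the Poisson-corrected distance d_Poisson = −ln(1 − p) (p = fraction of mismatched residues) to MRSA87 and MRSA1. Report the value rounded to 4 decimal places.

Mismatches occur at site 8 (H/E), site 10 (R/T), site 11 (G/N), site 12 (P/I), site 17 (W/I).
p = 5/17 = 0.294118.
d = −ln(1 − 0.294118) = −ln(0.705882) = 0.3483.

0.3483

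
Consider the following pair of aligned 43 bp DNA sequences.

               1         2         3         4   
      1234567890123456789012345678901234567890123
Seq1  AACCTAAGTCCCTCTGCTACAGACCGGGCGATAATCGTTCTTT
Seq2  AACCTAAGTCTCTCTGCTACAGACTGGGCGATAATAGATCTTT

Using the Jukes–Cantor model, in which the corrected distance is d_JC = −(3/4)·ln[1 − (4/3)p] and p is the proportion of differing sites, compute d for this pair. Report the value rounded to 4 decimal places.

0.0993

The sequences differ at positions 11 (C/T), 25 (C/T), 36 (C/A), 38 (T/A).
p = 4/43 = 0.093023.
d = −0.75 · ln(1 − (4/3)·0.093023) = −0.75 · ln(0.875969) = −0.75 · (-0.132425) = 0.0993.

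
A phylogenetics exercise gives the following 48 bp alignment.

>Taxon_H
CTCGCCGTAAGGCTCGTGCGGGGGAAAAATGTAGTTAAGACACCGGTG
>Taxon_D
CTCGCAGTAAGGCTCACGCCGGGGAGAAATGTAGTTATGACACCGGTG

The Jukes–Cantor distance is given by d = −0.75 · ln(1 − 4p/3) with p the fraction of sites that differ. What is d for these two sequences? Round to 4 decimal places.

Differing sites — 6:C/A; 16:G/A; 17:T/C; 20:G/C; 26:A/G; 38:A/T.
p = 6/48 = 0.125000.
d = −0.75 · ln(1 − (4/3)·0.125000) = −0.75 · ln(0.833333) = −0.75 · (-0.182322) = 0.1367.

0.1367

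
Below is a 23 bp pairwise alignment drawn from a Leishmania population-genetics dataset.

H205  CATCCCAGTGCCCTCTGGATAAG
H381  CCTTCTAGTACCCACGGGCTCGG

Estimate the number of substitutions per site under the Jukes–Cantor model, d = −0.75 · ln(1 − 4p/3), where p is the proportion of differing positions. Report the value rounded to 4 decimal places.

Differing sites — 2:A/C; 4:C/T; 6:C/T; 10:G/A; 14:T/A; 16:T/G; 19:A/C; 21:A/C; 22:A/G.
p = 9/23 = 0.391304.
d = −0.75 · ln(1 − (4/3)·0.391304) = −0.75 · ln(0.478261) = −0.75 · (-0.737599) = 0.5532.

0.5532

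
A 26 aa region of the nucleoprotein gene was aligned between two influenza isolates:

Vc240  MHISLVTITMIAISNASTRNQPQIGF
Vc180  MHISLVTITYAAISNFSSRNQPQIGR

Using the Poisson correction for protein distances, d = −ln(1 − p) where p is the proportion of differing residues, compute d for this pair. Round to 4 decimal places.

Differing sites — 10:M/Y; 11:I/A; 16:A/F; 18:T/S; 26:F/R.
p = 5/26 = 0.192308.
d = −ln(1 − 0.192308) = −ln(0.807692) = 0.2136.

0.2136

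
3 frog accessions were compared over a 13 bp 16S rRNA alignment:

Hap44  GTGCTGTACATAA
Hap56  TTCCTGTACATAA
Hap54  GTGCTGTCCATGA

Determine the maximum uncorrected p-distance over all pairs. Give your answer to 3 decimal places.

0.308

Pairwise Hamming distances:
  Hap44 vs Hap56: 2
  Hap44 vs Hap54: 2
  Hap56 vs Hap54: 4
The largest is 4 mismatches, between Hap56 and Hap54; p = 4/13 = 0.308.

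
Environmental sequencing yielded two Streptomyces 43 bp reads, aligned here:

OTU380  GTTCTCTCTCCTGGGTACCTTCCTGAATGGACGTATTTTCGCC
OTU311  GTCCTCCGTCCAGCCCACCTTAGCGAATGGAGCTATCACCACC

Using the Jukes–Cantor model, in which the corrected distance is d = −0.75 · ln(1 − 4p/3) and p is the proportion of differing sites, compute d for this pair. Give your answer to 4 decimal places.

Mismatches occur at site 3 (T→C), site 7 (T→C), site 8 (C→G), site 12 (T→A), site 14 (G→C), site 15 (G→C), site 16 (T→C), site 22 (C→A), site 23 (C→G), site 24 (T→C), site 32 (C→G), site 33 (G→C), site 37 (T→C), site 38 (T→A), site 39 (T→C), site 41 (G→A).
p = 16/43 = 0.372093.
d = −0.75 · ln(1 − (4/3)·0.372093) = −0.75 · ln(0.503876) = −0.75 · (-0.685425) = 0.5141.

0.5141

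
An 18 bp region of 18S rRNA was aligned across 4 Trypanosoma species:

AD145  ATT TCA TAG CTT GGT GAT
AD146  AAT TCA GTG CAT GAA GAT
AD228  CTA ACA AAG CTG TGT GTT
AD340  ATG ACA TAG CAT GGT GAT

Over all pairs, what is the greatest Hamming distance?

Pairwise Hamming distances:
  AD145 vs AD146: 6
  AD145 vs AD228: 7
  AD145 vs AD340: 3
  AD146 vs AD228: 12
  AD146 vs AD340: 7
  AD228 vs AD340: 7
The largest is 12, between AD146 and AD228.

12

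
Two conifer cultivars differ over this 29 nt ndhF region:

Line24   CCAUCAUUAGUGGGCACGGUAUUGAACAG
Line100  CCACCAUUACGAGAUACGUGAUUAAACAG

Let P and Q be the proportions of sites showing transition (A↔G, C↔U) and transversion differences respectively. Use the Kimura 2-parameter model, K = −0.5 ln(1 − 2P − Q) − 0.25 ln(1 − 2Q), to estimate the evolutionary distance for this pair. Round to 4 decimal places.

0.4103

Differing sites — 4:U/C (Ti); 10:G/C (Tv); 11:U/G (Tv); 12:G/A (Ti); 14:G/A (Ti); 15:C/U (Ti); 19:G/U (Tv); 20:U/G (Tv); 24:G/A (Ti).
Of the 9 differences, 5 transitions and 4 transversions over 29 sites: P = 5/29 = 0.172414, Q = 4/29 = 0.137931.
d = −0.5·ln(0.517241) − 0.25·ln(0.724138) = −0.5·(-0.659246) − 0.25·(-0.322773) = 0.4103.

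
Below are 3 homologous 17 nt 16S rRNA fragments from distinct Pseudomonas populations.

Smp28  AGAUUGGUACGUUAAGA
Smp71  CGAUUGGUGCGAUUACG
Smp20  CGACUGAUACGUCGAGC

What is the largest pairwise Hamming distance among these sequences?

Pairwise Hamming distances:
  Smp28 vs Smp71: 6
  Smp28 vs Smp20: 6
  Smp71 vs Smp20: 8
The largest is 8, between Smp71 and Smp20.

8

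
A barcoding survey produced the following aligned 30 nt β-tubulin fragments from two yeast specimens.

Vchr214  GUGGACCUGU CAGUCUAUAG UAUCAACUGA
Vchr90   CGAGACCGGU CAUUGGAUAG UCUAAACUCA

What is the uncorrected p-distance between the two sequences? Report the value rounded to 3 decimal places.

0.333

The sequences differ at positions 1 (G/C), 2 (U/G), 3 (G/A), 8 (U/G), 13 (G/U), 15 (C/G), 16 (U/G), 22 (A/C), 24 (C/A), 29 (G/C).
There are 10 differences over 30 sites, so p = 10/30 = 0.333.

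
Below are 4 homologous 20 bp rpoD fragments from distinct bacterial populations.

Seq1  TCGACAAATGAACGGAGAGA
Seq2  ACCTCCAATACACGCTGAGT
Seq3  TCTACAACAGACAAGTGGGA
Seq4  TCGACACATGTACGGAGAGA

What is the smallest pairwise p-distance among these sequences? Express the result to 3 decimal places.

Pairwise Hamming distances:
  Seq1 vs Seq2: 9
  Seq1 vs Seq3: 8
  Seq1 vs Seq4: 2
  Seq2 vs Seq3: 14
  Seq2 vs Seq4: 10
  Seq3 vs Seq4: 10
The smallest is 2 mismatches, between Seq1 and Seq4; p = 2/20 = 0.100.

0.100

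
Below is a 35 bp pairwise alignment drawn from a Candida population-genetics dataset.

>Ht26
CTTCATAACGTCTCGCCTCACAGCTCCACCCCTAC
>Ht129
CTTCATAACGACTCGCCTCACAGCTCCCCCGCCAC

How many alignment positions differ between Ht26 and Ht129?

4

Mismatches occur at site 11 (T↔A), site 28 (A↔C), site 31 (C↔G), site 33 (T↔C).
That gives 4 mismatches out of 35 aligned sites, so the Hamming distance is 4.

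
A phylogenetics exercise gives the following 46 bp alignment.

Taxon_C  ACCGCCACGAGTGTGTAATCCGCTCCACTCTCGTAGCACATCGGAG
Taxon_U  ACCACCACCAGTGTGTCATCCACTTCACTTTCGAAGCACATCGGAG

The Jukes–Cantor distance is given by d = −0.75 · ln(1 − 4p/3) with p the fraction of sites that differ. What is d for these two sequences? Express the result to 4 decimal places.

0.1701

Differing sites — 4:G/A; 9:G/C; 17:A/C; 22:G/A; 25:C/T; 30:C/T; 34:T/A.
p = 7/46 = 0.152174.
d = −0.75 · ln(1 − (4/3)·0.152174) = −0.75 · ln(0.797101) = −0.75 · (-0.226774) = 0.1701.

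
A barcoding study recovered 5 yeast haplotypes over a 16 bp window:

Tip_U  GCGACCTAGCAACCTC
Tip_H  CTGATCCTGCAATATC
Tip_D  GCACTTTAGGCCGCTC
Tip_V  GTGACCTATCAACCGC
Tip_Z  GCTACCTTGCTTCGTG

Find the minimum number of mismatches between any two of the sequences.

3

Pairwise Hamming distances:
  Tip_U vs Tip_H: 7
  Tip_U vs Tip_D: 8
  Tip_U vs Tip_V: 3
  Tip_U vs Tip_Z: 6
  Tip_H vs Tip_D: 12
  Tip_H vs Tip_V: 8
  Tip_H vs Tip_Z: 10
  Tip_D vs Tip_V: 11
  Tip_D vs Tip_Z: 11
  Tip_V vs Tip_Z: 9
The smallest is 3, between Tip_U and Tip_V.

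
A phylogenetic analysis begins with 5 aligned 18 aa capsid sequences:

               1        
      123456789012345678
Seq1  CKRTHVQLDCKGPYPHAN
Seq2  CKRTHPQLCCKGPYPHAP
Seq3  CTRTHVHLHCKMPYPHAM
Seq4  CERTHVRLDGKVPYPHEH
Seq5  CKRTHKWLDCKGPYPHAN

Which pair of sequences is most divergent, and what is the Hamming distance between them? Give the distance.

Pairwise Hamming distances:
  Seq1 vs Seq2: 3
  Seq1 vs Seq3: 5
  Seq1 vs Seq4: 6
  Seq1 vs Seq5: 2
  Seq2 vs Seq3: 6
  Seq2 vs Seq4: 8
  Seq2 vs Seq5: 4
  Seq3 vs Seq4: 7
  Seq3 vs Seq5: 6
  Seq4 vs Seq5: 7
The largest is 8, between Seq2 and Seq4.

8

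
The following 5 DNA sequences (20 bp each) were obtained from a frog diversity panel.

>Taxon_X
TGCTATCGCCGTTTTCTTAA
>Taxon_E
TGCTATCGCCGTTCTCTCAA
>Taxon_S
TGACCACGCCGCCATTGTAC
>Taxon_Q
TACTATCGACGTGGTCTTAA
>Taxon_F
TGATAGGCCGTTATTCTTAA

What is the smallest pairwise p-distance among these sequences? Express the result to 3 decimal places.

0.100

Pairwise Hamming distances:
  Taxon_X vs Taxon_E: 2
  Taxon_X vs Taxon_S: 10
  Taxon_X vs Taxon_Q: 4
  Taxon_X vs Taxon_F: 7
  Taxon_E vs Taxon_S: 11
  Taxon_E vs Taxon_Q: 5
  Taxon_E vs Taxon_F: 9
  Taxon_S vs Taxon_Q: 12
  Taxon_S vs Taxon_F: 13
  Taxon_Q vs Taxon_F: 10
The smallest is 2 mismatches, between Taxon_X and Taxon_E; p = 2/20 = 0.100.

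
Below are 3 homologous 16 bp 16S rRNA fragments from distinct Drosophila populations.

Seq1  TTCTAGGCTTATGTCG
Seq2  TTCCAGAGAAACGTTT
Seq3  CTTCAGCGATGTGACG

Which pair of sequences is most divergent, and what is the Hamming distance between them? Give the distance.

9

Pairwise Hamming distances:
  Seq1 vs Seq2: 8
  Seq1 vs Seq3: 8
  Seq2 vs Seq3: 9
The largest is 9, between Seq2 and Seq3.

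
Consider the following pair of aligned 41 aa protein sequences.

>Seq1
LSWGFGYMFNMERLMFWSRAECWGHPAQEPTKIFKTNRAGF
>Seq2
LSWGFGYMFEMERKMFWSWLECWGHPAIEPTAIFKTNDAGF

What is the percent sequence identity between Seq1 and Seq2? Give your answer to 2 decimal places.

82.93%

Differing sites — 10:N/E; 14:L/K; 19:R/W; 20:A/L; 28:Q/I; 32:K/A; 38:R/D.
34 of the 41 sites match, so the percent identity is 34/41 × 100 = 82.93%.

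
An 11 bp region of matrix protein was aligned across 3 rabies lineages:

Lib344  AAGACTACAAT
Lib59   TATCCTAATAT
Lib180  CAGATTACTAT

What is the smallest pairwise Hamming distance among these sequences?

3

Pairwise Hamming distances:
  Lib344 vs Lib59: 5
  Lib344 vs Lib180: 3
  Lib59 vs Lib180: 5
The smallest is 3, between Lib344 and Lib180.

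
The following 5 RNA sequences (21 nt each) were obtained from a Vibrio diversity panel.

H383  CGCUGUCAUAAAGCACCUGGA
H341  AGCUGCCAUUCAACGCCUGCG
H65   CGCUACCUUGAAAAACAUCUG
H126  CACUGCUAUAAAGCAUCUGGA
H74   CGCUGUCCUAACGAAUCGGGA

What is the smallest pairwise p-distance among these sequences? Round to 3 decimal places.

0.190

Pairwise Hamming distances:
  H383 vs H341: 8
  H383 vs H65: 10
  H383 vs H126: 4
  H383 vs H74: 5
  H341 vs H65: 10
  H341 vs H126: 10
  H341 vs H74: 13
  H65 vs H126: 12
  H65 vs H74: 12
  H126 vs H74: 7
The smallest is 4 mismatches, between H383 and H126; p = 4/21 = 0.190.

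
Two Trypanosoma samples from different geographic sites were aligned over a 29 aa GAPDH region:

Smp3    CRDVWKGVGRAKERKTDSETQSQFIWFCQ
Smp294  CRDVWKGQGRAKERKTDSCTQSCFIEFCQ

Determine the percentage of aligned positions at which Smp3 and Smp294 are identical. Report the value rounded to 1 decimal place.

Differing sites — 8:V/Q; 19:E/C; 23:Q/C; 26:W/E.
25 of the 29 sites match, so the percent identity is 25/29 × 100 = 86.2%.

86.2%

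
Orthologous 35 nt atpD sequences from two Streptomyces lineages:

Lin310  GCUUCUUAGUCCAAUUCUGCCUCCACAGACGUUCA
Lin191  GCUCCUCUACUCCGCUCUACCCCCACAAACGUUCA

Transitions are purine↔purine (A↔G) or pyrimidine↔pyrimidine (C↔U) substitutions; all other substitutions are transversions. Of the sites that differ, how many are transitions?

Differing sites — 4:U/C (Ti); 7:U/C (Ti); 8:A/U (Tv); 9:G/A (Ti); 10:U/C (Ti); 11:C/U (Ti); 13:A/C (Tv); 14:A/G (Ti); 15:U/C (Ti); 19:G/A (Ti); 22:U/C (Ti); 28:G/A (Ti).
Of the 12 differences, 10 transitions and 2 transversions, so the answer is 10.

10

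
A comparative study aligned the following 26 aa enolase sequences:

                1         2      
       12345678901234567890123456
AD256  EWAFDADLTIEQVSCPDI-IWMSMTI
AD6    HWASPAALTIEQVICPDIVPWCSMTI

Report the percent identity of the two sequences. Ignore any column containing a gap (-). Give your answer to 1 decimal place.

Excluding the 1 gap column leaves 25 comparable sites.
The sequences differ at positions 1 (E/H), 4 (F/S), 5 (D/P), 7 (D/A), 14 (S/I), 20 (I/P), 22 (M/C).
18 of the 25 comparable sites match, so the percent identity is 18/25 × 100 = 72.0%.

72.0%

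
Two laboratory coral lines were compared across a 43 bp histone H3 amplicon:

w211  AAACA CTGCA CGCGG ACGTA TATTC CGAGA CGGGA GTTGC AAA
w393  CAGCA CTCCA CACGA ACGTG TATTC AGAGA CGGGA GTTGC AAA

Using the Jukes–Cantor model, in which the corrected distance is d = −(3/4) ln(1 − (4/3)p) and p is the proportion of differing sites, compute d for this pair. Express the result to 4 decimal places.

0.1835

Mismatches occur at site 1 (A/C), site 3 (A/G), site 8 (G/C), site 12 (G/A), site 15 (G/A), site 20 (A/G), site 26 (C/A).
p = 7/43 = 0.162791.
d = −0.75 · ln(1 − (4/3)·0.162791) = −0.75 · ln(0.782945) = −0.75 · (-0.244693) = 0.1835.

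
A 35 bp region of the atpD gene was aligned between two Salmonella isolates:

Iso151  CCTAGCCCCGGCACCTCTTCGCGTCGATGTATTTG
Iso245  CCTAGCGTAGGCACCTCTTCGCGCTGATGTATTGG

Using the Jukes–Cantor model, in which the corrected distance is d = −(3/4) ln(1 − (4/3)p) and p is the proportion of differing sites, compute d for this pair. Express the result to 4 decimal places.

The sequences differ at positions 7 (C/G), 8 (C/T), 9 (C/A), 24 (T/C), 25 (C/T), 34 (T/G).
p = 6/35 = 0.171429.
d = −0.75 · ln(1 − (4/3)·0.171429) = −0.75 · ln(0.771428) = −0.75 · (-0.259512) = 0.1946.

0.1946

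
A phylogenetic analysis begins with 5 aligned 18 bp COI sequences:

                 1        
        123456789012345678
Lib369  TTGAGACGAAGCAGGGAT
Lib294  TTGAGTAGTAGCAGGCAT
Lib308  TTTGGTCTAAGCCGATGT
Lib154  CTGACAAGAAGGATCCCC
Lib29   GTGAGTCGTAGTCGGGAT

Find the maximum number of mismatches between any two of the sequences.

14

Pairwise Hamming distances:
  Lib369 vs Lib294: 4
  Lib369 vs Lib308: 8
  Lib369 vs Lib154: 9
  Lib369 vs Lib29: 5
  Lib294 vs Lib308: 9
  Lib294 vs Lib154: 9
  Lib294 vs Lib29: 5
  Lib308 vs Lib154: 14
  Lib308 vs Lib29: 9
  Lib154 vs Lib29: 12
The largest is 14, between Lib308 and Lib154.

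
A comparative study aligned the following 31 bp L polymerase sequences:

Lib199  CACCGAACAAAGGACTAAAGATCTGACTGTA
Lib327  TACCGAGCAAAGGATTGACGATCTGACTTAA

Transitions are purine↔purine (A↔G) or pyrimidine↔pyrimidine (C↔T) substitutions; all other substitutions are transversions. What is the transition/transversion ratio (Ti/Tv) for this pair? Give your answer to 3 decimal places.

1.333

The sequences differ at positions 1 (C/T, transition), 7 (A/G, transition), 15 (C/T, transition), 17 (A/G, transition), 19 (A/C, transversion), 29 (G/T, transversion), 30 (T/A, transversion).
Of the 7 differences, 4 transitions and 3 transversions, so Ti/Tv = 4/3 = 1.333.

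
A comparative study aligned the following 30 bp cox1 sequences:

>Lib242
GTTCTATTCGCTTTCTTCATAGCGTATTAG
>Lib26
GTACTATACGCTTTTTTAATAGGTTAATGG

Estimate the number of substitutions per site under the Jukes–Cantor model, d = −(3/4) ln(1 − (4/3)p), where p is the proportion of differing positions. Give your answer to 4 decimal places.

0.3295

The sequences differ at positions 3 (T/A), 8 (T/A), 15 (C/T), 18 (C/A), 23 (C/G), 24 (G/T), 27 (T/A), 29 (A/G).
p = 8/30 = 0.266667.
d = −0.75 · ln(1 − (4/3)·0.266667) = −0.75 · ln(0.644444) = −0.75 · (-0.439367) = 0.3295.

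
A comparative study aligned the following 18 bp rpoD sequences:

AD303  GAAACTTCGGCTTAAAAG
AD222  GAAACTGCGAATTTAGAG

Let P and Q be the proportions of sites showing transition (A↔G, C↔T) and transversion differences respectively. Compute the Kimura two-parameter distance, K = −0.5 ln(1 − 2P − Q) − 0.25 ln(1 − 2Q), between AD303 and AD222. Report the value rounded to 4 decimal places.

Mismatches occur at site 7 (T/G, transversion), site 10 (G/A, transition), site 11 (C/A, transversion), site 14 (A/T, transversion), site 16 (A/G, transition).
Of the 5 differences, 2 transitions and 3 transversions over 18 sites: P = 2/18 = 0.111111, Q = 3/18 = 0.166667.
d = −0.5·ln(0.611111) − 0.25·ln(0.666666) = −0.5·(-0.492477) − 0.25·(-0.405466) = 0.3476.

0.3476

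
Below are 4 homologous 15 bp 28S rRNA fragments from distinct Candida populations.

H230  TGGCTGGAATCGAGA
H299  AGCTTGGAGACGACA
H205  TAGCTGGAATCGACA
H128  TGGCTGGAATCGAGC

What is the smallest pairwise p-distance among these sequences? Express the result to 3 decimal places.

0.067

Pairwise Hamming distances:
  H230 vs H299: 6
  H230 vs H205: 2
  H230 vs H128: 1
  H299 vs H205: 6
  H299 vs H128: 7
  H205 vs H128: 3
The smallest is 1 mismatch, between H230 and H128; p = 1/15 = 0.067.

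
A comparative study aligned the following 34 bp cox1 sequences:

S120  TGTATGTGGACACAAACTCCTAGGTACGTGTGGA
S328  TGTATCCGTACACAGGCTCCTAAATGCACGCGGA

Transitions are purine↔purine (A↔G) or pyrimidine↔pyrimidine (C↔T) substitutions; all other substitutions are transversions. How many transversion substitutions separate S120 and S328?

The sequences differ at positions 6 (G/C, transversion), 7 (T/C, transition), 9 (G/T, transversion), 15 (A/G, transition), 16 (A/G, transition), 23 (G/A, transition), 24 (G/A, transition), 26 (A/G, transition), 28 (G/A, transition), 29 (T/C, transition), 31 (T/C, transition).
Of the 11 differences, 9 transitions and 2 transversions, so the answer is 2.

2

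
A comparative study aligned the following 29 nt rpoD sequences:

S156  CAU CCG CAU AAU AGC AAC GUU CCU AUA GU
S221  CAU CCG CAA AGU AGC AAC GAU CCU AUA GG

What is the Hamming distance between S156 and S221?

Differing sites — 9:U/A; 11:A/G; 20:U/A; 29:U/G.
That gives 4 mismatches out of 29 aligned sites, so the Hamming distance is 4.

4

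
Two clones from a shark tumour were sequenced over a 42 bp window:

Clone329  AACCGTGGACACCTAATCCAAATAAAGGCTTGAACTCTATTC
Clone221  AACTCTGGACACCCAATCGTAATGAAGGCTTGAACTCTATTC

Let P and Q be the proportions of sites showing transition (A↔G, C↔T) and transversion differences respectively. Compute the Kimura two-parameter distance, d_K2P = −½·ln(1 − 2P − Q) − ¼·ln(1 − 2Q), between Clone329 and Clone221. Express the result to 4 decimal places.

0.1591

The sequences differ at positions 4 (C/T, transition), 5 (G/C, transversion), 14 (T/C, transition), 19 (C/G, transversion), 20 (A/T, transversion), 24 (A/G, transition).
Of the 6 differences, 3 transitions and 3 transversions over 42 sites: P = 3/42 = 0.071429, Q = 3/42 = 0.071429.
d = −0.5·ln(0.785713) − 0.25·ln(0.857142) = −0.5·(-0.241164) − 0.25·(-0.154152) = 0.1591.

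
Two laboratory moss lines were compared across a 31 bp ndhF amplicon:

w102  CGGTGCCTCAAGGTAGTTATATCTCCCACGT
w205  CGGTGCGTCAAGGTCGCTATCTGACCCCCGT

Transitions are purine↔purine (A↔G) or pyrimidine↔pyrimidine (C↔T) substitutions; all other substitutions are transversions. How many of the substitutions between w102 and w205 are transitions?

Differing sites — 7:C/G (Tv); 15:A/C (Tv); 17:T/C (Ti); 21:A/C (Tv); 23:C/G (Tv); 24:T/A (Tv); 28:A/C (Tv).
Of the 7 differences, 1 transition and 6 transversions, so the answer is 1.

1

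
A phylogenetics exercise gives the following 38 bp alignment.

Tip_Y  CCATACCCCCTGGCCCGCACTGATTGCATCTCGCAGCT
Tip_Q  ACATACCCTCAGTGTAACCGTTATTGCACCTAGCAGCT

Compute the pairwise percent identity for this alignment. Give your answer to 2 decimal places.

65.79%

Differing sites — 1:C/A; 9:C/T; 11:T/A; 13:G/T; 14:C/G; 15:C/T; 16:C/A; 17:G/A; 19:A/C; 20:C/G; 22:G/T; 29:T/C; 32:C/A.
25 of the 38 sites match, so the percent identity is 25/38 × 100 = 65.79%.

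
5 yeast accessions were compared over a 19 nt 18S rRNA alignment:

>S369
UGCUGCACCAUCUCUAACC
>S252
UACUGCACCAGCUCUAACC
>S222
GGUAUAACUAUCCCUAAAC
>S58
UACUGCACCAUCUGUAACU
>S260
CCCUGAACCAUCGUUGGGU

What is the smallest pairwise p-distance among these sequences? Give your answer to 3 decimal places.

Pairwise Hamming distances:
  S369 vs S252: 2
  S369 vs S222: 8
  S369 vs S58: 3
  S369 vs S260: 9
  S252 vs S222: 10
  S252 vs S58: 3
  S252 vs S260: 10
  S222 vs S58: 11
  S222 vs S260: 12
  S58 vs S260: 8
The smallest is 2 mismatches, between S369 and S252; p = 2/19 = 0.105.

0.105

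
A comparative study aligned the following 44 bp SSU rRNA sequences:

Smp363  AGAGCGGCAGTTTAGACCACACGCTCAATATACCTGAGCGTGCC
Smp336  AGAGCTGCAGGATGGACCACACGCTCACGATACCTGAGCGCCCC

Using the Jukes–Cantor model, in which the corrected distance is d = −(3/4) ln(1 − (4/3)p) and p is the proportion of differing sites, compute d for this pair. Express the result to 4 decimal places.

0.2082

Mismatches occur at site 6 (G→T), site 11 (T→G), site 12 (T→A), site 14 (A→G), site 28 (A→C), site 29 (T→G), site 41 (T→C), site 42 (G→C).
p = 8/44 = 0.181818.
d = −0.75 · ln(1 − (4/3)·0.181818) = −0.75 · ln(0.757576) = −0.75 · (-0.277631) = 0.2082.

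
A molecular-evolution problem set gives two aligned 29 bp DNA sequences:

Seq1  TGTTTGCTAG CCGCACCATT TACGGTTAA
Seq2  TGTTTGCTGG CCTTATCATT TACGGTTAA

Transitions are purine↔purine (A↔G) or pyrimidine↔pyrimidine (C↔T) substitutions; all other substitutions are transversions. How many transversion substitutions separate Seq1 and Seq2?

1

Differing sites — 9:A/G (Ti); 13:G/T (Tv); 14:C/T (Ti); 16:C/T (Ti).
Of the 4 differences, 3 transitions and 1 transversion, so the answer is 1.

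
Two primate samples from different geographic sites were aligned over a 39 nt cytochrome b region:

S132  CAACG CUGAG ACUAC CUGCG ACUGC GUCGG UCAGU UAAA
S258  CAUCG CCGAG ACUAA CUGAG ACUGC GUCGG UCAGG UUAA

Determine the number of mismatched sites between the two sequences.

6

The sequences differ at positions 3 (A/U), 7 (U/C), 15 (C/A), 19 (C/A), 35 (U/G), 37 (A/U).
That gives 6 mismatches out of 39 aligned sites, so the Hamming distance is 6.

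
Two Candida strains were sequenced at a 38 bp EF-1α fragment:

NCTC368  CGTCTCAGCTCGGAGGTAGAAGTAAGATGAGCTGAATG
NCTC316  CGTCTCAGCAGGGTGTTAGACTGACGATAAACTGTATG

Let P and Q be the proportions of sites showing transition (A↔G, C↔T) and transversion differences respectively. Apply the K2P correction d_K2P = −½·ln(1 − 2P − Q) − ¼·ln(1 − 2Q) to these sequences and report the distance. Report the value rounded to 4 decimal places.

0.3698

Differing sites — 10:T/A (Tv); 11:C/G (Tv); 14:A/T (Tv); 16:G/T (Tv); 21:A/C (Tv); 22:G/T (Tv); 23:T/G (Tv); 25:A/C (Tv); 29:G/A (Ti); 31:G/A (Ti); 35:A/T (Tv).
Of the 11 differences, 2 transitions and 9 transversions over 38 sites: P = 2/38 = 0.052632, Q = 9/38 = 0.236842.
d = −0.5·ln(0.657894) − 0.25·ln(0.526316) = −0.5·(-0.418711) − 0.25·(-0.641853) = 0.3698.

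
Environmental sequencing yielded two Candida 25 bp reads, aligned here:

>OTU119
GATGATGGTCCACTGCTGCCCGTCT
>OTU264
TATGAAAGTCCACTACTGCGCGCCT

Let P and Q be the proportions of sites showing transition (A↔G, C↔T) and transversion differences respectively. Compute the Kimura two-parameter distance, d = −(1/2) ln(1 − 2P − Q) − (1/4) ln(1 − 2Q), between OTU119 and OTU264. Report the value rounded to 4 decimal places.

0.2918

The sequences differ at positions 1 (G/T, transversion), 6 (T/A, transversion), 7 (G/A, transition), 15 (G/A, transition), 20 (C/G, transversion), 23 (T/C, transition).
Of the 6 differences, 3 transitions and 3 transversions over 25 sites: P = 3/25 = 0.120000, Q = 3/25 = 0.120000.
d = −0.5·ln(0.640000) − 0.25·ln(0.760000) = −0.5·(-0.446287) − 0.25·(-0.274437) = 0.2918.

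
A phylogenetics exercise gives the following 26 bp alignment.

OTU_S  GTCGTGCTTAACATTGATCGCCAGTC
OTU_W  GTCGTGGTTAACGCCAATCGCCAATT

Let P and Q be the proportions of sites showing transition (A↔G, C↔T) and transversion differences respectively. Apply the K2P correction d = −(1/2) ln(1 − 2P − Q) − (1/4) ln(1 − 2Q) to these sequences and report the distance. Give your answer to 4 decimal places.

0.3666

Differing sites — 7:C/G (Tv); 13:A/G (Ti); 14:T/C (Ti); 15:T/C (Ti); 16:G/A (Ti); 24:G/A (Ti); 26:C/T (Ti).
Of the 7 differences, 6 transitions and 1 transversion over 26 sites: P = 6/26 = 0.230769, Q = 1/26 = 0.038462.
d = −0.5·ln(0.500000) − 0.25·ln(0.923076) = −0.5·(-0.693147) − 0.25·(-0.080044) = 0.3666.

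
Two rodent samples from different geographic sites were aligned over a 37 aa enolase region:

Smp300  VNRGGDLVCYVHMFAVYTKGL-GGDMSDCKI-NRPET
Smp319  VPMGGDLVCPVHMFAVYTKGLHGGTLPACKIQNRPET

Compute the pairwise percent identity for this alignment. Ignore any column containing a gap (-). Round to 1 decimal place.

80.0%

Excluding the 2 gap columns leaves 35 comparable sites.
The sequences differ at positions 2 (N/P), 3 (R/M), 10 (Y/P), 25 (D/T), 26 (M/L), 27 (S/P), 28 (D/A).
28 of the 35 comparable sites match, so the percent identity is 28/35 × 100 = 80.0%.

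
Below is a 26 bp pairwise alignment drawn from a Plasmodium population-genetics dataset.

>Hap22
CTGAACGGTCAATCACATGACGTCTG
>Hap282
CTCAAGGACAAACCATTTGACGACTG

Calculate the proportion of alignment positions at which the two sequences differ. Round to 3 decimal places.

Differing sites — 3:G/C; 6:C/G; 8:G/A; 9:T/C; 10:C/A; 13:T/C; 16:C/T; 17:A/T; 23:T/A.
There are 9 differences over 26 sites, so p = 9/26 = 0.346.

0.346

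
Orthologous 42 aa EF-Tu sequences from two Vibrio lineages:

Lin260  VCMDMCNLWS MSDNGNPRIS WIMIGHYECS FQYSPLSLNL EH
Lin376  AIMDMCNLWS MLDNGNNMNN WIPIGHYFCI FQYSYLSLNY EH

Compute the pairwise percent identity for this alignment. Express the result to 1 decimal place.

Differing sites — 1:V/A; 2:C/I; 12:S/L; 17:P/N; 18:R/M; 19:I/N; 20:S/N; 23:M/P; 28:E/F; 30:S/I; 35:P/Y; 40:L/Y.
30 of the 42 sites match, so the percent identity is 30/42 × 100 = 71.4%.

71.4%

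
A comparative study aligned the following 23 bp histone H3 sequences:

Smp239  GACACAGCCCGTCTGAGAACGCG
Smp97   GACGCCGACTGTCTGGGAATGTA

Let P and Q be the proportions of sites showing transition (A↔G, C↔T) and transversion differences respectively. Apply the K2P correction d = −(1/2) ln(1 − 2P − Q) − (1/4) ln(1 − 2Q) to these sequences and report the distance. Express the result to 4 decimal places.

Mismatches occur at site 4 (A↔G, transition), site 6 (A↔C, transversion), site 8 (C↔A, transversion), site 10 (C↔T, transition), site 16 (A↔G, transition), site 20 (C↔T, transition), site 22 (C↔T, transition), site 23 (G↔A, transition).
Of the 8 differences, 6 transitions and 2 transversions over 23 sites: P = 6/23 = 0.260870, Q = 2/23 = 0.086957.
d = −0.5·ln(0.391303) − 0.25·ln(0.826086) = −0.5·(-0.938273) − 0.25·(-0.191056) = 0.5169.

0.5169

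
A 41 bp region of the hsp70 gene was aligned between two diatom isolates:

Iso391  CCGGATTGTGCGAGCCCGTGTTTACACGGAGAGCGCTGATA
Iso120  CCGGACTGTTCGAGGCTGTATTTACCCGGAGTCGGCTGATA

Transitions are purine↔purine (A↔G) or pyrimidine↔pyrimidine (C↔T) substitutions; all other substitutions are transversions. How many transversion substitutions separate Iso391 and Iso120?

The sequences differ at positions 6 (T/C, transition), 10 (G/T, transversion), 15 (C/G, transversion), 17 (C/T, transition), 20 (G/A, transition), 26 (A/C, transversion), 32 (A/T, transversion), 33 (G/C, transversion), 34 (C/G, transversion).
Of the 9 differences, 3 transitions and 6 transversions, so the answer is 6.

6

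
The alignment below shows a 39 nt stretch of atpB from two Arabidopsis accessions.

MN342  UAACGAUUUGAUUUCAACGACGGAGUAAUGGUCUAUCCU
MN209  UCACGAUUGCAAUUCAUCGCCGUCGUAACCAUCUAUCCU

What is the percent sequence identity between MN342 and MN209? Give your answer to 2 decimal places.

71.79%

Mismatches occur at site 2 (A↔C), site 9 (U↔G), site 10 (G↔C), site 12 (U↔A), site 17 (A↔U), site 20 (A↔C), site 23 (G↔U), site 24 (A↔C), site 29 (U↔C), site 30 (G↔C), site 31 (G↔A).
28 of the 39 sites match, so the percent identity is 28/39 × 100 = 71.79%.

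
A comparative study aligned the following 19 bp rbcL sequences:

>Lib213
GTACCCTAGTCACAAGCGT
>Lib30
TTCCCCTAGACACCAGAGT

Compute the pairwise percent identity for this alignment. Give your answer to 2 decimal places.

Differing sites — 1:G/T; 3:A/C; 10:T/A; 14:A/C; 17:C/A.
14 of the 19 sites match, so the percent identity is 14/19 × 100 = 73.68%.

73.68%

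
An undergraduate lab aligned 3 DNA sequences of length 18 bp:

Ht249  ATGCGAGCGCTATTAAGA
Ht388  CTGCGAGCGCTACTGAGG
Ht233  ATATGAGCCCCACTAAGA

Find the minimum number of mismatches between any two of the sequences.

Pairwise Hamming distances:
  Ht249 vs Ht388: 4
  Ht249 vs Ht233: 5
  Ht388 vs Ht233: 7
The smallest is 4, between Ht249 and Ht388.

4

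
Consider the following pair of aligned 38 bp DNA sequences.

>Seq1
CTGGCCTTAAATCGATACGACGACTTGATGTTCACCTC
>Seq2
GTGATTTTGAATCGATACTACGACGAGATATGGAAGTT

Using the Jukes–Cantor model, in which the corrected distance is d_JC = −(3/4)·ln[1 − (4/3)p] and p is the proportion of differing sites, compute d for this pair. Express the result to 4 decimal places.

Mismatches occur at site 1 (C/G), site 4 (G/A), site 5 (C/T), site 6 (C/T), site 9 (A/G), site 19 (G/T), site 25 (T/G), site 26 (T/A), site 30 (G/A), site 32 (T/G), site 33 (C/G), site 35 (C/A), site 36 (C/G), site 38 (C/T).
p = 14/38 = 0.368421.
d = −0.75 · ln(1 − (4/3)·0.368421) = −0.75 · ln(0.508772) = −0.75 · (-0.675755) = 0.5068.

0.5068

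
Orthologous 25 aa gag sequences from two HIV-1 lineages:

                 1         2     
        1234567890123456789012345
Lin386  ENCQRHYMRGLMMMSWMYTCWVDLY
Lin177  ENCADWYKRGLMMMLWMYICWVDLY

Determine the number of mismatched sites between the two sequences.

The sequences differ at positions 4 (Q/A), 5 (R/D), 6 (H/W), 8 (M/K), 15 (S/L), 19 (T/I).
That gives 6 mismatches out of 25 aligned sites, so the Hamming distance is 6.

6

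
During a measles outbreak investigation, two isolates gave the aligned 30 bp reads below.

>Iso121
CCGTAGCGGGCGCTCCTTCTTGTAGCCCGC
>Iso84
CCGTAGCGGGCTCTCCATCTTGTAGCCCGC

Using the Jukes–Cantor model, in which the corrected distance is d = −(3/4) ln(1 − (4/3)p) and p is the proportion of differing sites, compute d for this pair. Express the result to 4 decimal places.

The sequences differ at positions 12 (G/T), 17 (T/A).
p = 2/30 = 0.066667.
d = −0.75 · ln(1 − (4/3)·0.066667) = −0.75 · ln(0.911111) = −0.75 · (-0.093091) = 0.0698.

0.0698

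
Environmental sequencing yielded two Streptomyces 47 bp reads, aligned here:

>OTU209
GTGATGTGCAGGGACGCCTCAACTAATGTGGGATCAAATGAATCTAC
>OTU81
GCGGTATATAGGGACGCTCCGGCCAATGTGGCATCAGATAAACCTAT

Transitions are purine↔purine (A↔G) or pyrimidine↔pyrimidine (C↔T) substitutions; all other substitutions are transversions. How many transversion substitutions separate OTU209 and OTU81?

Mismatches occur at site 2 (T↔C, transition), site 4 (A↔G, transition), site 6 (G↔A, transition), site 8 (G↔A, transition), site 9 (C↔T, transition), site 18 (C↔T, transition), site 19 (T↔C, transition), site 21 (A↔G, transition), site 22 (A↔G, transition), site 24 (T↔C, transition), site 32 (G↔C, transversion), site 37 (A↔G, transition), site 40 (G↔A, transition), site 43 (T↔C, transition), site 47 (C↔T, transition).
Of the 15 differences, 14 transitions and 1 transversion, so the answer is 1.

1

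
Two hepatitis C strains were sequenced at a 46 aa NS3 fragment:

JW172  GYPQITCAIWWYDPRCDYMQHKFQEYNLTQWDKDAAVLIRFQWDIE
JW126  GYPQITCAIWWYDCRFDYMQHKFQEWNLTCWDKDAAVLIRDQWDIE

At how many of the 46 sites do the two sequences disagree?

Differing sites — 14:P/C; 16:C/F; 26:Y/W; 30:Q/C; 41:F/D.
That gives 5 mismatches out of 46 aligned sites, so the Hamming distance is 5.

5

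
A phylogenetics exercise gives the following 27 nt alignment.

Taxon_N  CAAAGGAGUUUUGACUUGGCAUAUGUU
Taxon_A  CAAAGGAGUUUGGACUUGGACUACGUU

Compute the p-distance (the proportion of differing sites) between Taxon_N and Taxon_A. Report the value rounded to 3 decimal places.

0.148

Mismatches occur at site 12 (U/G), site 20 (C/A), site 21 (A/C), site 24 (U/C).
There are 4 differences over 27 sites, so p = 4/27 = 0.148.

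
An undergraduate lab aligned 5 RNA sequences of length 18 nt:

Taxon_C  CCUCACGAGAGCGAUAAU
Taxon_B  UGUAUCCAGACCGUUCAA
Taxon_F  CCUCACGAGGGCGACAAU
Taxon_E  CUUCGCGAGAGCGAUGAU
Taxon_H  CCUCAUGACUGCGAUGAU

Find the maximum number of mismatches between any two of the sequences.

Pairwise Hamming distances:
  Taxon_C vs Taxon_B: 9
  Taxon_C vs Taxon_F: 2
  Taxon_C vs Taxon_E: 3
  Taxon_C vs Taxon_H: 4
  Taxon_B vs Taxon_F: 11
  Taxon_B vs Taxon_E: 9
  Taxon_B vs Taxon_H: 12
  Taxon_F vs Taxon_E: 5
  Taxon_F vs Taxon_H: 5
  Taxon_E vs Taxon_H: 5
The largest is 12, between Taxon_B and Taxon_H.

12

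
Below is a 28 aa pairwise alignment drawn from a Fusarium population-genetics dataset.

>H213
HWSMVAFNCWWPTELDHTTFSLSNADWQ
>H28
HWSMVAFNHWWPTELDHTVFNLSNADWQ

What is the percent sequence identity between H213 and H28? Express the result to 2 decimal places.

Differing sites — 9:C/H; 19:T/V; 21:S/N.
25 of the 28 sites match, so the percent identity is 25/28 × 100 = 89.29%.

89.29%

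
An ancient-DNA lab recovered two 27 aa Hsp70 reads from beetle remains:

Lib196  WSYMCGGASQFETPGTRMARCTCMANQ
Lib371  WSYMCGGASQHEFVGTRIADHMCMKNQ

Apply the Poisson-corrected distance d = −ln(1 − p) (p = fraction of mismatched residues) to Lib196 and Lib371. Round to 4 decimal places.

0.3514

Differing sites — 11:F/H; 13:T/F; 14:P/V; 18:M/I; 20:R/D; 21:C/H; 22:T/M; 25:A/K.
p = 8/27 = 0.296296.
d = −ln(1 − 0.296296) = −ln(0.703704) = 0.3514.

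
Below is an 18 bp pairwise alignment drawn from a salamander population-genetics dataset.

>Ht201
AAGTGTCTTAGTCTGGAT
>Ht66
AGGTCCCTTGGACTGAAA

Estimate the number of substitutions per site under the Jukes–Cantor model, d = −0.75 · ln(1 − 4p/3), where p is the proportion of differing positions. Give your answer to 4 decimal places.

The sequences differ at positions 2 (A/G), 5 (G/C), 6 (T/C), 10 (A/G), 12 (T/A), 16 (G/A), 18 (T/A).
p = 7/18 = 0.388889.
d = −0.75 · ln(1 − (4/3)·0.388889) = −0.75 · ln(0.481481) = −0.75 · (-0.730889) = 0.5482.

0.5482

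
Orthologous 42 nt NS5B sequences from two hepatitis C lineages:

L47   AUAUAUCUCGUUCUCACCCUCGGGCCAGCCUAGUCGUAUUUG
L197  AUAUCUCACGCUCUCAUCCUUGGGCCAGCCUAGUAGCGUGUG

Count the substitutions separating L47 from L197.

Differing sites — 5:A/C; 8:U/A; 11:U/C; 17:C/U; 21:C/U; 35:C/A; 37:U/C; 38:A/G; 40:U/G.
That gives 9 mismatches out of 42 aligned sites, so the Hamming distance is 9.

9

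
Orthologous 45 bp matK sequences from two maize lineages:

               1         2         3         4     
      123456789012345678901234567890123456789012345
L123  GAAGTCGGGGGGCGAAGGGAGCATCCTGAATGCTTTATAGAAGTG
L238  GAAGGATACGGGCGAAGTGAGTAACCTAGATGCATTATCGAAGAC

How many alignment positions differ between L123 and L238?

14

Mismatches occur at site 5 (T→G), site 6 (C→A), site 7 (G→T), site 8 (G→A), site 9 (G→C), site 18 (G→T), site 22 (C→T), site 24 (T→A), site 28 (G→A), site 29 (A→G), site 34 (T→A), site 39 (A→C), site 44 (T→A), site 45 (G→C).
That gives 14 mismatches out of 45 aligned sites, so the Hamming distance is 14.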